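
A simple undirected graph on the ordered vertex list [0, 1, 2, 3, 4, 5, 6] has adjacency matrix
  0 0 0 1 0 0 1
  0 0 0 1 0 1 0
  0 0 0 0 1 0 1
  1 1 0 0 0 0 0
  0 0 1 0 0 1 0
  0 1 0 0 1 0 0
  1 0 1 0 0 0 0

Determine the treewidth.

A width-2 tree decomposition is:
Bags: B1 = {0, 2, 6}  B2 = {0, 2, 4}  B3 = {0, 4, 5}  B4 = {0, 1, 5}  B5 = {0, 1, 3}
Tree: B1–B2, B2–B3, B3–B4, B4–B5
Each bag holds 3 vertices, so the decomposition has width 2, which upper-bounds the treewidth. For the lower bound, G contains the cycle 0–6–2–4–5–1–3–0, so G is not a forest; only forests have treewidth ≤ 1, hence tw(G) ≥ 2. Combining the bounds, tw(G) = 2.

2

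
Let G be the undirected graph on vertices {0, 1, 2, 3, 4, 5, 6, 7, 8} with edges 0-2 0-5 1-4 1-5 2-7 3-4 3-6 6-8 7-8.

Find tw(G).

2

A width-2 tree decomposition is:
Bags: B1 = {2, 7, 8}  B2 = {0, 2, 8}  B3 = {0, 5, 8}  B4 = {1, 5, 8}  B5 = {1, 4, 8}  B6 = {3, 4, 8}  B7 = {3, 6, 8}
Tree: B1–B2, B2–B3, B3–B4, B4–B5, B5–B6, B6–B7
Every bag has size at most 3, so the width is 3 − 1 = 2 and tw(G) ≤ 2. For the lower bound, G contains the cycle 8–7–2–0–5–1–4–3–6–8, so G is not a forest; only forests have treewidth ≤ 1, hence tw(G) ≥ 2. Combining the bounds, tw(G) = 2.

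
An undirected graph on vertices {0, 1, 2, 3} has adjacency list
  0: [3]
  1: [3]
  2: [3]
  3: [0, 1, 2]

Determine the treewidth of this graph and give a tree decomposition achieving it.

Treewidth 1.
One optimal decomposition is:
Bags: B1 = {2, 3}  B2 = {0, 3}  B3 = {1, 3}
Tree: B1–B2, B2–B3

The largest bag has 2 vertices, giving width 1; this decomposition certifies tw(G) ≤ 1. G has an edge, so its treewidth is at least 1. Combining the bounds, tw(G) = 1.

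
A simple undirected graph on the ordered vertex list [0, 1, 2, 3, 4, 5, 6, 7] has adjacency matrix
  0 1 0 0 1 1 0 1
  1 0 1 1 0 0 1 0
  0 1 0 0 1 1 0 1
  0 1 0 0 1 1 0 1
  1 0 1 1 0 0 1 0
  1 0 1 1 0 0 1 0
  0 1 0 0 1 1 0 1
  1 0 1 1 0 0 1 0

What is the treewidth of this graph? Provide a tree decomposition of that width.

The largest bag has 5 vertices, giving width 4; this decomposition certifies tw(G) ≤ 4. For the lower bound: the 5 vertex sets {4,6}, {2,7}, {1,3}, {0}, {5} are disjoint, each induces a connected subgraph, and every pair is joined by at least one edge of G. Contracting each set to a single vertex therefore yields K_{5} as a minor, and since treewidth is minor-monotone, tw(G) ≥ tw(K_{5}) = 4. The upper and lower bounds meet at 4, so that is the treewidth.

Treewidth 4.
One such decomposition:
Bags: B1 = {0, 2, 3, 4, 6}  B2 = {0, 2, 3, 6, 7}  B3 = {0, 1, 2, 3, 6}  B4 = {0, 2, 3, 5, 6}
Tree: B1–B2, B2–B3, B3–B4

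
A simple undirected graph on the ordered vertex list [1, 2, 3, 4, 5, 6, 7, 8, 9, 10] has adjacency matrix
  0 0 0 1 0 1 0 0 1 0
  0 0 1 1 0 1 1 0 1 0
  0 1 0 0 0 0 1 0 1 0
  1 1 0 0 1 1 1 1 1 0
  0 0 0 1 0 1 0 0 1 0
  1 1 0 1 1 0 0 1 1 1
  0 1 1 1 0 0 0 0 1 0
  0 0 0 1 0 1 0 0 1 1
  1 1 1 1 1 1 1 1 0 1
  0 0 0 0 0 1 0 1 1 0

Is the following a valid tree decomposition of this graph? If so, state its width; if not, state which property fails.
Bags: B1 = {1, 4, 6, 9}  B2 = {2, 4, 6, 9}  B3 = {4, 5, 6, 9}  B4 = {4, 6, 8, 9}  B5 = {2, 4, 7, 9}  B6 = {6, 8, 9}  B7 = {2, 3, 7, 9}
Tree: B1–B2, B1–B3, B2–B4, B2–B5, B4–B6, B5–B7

A tree decomposition must satisfy three properties: every vertex lies in some bag; for every edge, both endpoints lie together in some bag; and for every vertex, the bags containing it form a connected subtree. Here vertex 10 appears in no bag, so the decomposition is invalid.

No — vertex 10 appears in no bag.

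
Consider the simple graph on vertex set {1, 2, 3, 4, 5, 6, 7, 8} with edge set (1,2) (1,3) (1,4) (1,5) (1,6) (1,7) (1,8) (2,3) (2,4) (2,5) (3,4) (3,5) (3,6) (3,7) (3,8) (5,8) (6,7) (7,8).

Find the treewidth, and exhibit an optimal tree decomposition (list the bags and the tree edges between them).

Treewidth 3.
One optimal decomposition is:
Bags: B1 = {1, 3, 5, 8}  B2 = {1, 3, 7, 8}  B3 = {1, 3, 6, 7}  B4 = {1, 2, 3, 5}  B5 = {1, 2, 3, 4}
Tree: B1–B2, B2–B3, B1–B4, B4–B5

Each bag holds 4 vertices, so the decomposition has width 3, which upper-bounds the treewidth. For the lower bound, the 4 vertices {1, 3, 5, 8} are pairwise adjacent, and any tree decomposition puts a clique entirely inside one bag — forcing width ≥ 3. The upper and lower bounds meet at 3, so that is the treewidth.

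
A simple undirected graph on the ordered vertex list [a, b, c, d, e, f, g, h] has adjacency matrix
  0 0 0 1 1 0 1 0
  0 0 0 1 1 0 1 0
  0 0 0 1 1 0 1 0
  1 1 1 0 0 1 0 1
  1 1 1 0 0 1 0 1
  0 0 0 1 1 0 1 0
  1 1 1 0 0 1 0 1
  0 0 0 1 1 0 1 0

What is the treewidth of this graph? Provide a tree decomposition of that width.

Treewidth 3.
Bags: B1 = {a, d, e, g}  B2 = {d, e, g, h}  B3 = {c, d, e, g}  B4 = {d, e, f, g}  B5 = {b, d, e, g}
Tree: B1–B2, B2–B3, B3–B4, B4–B5

The largest bag has 4 vertices, giving width 3; this decomposition certifies tw(G) ≤ 3. For the lower bound: the 4 vertex sets {a,g}, {e,h}, {d}, {c} are disjoint, each induces a connected subgraph, and every pair is joined by at least one edge of G. Contracting each set to a single vertex therefore yields K_{4} as a minor, and since treewidth is minor-monotone, tw(G) ≥ tw(K_{4}) = 3. The upper and lower bounds meet at 3, so that is the treewidth.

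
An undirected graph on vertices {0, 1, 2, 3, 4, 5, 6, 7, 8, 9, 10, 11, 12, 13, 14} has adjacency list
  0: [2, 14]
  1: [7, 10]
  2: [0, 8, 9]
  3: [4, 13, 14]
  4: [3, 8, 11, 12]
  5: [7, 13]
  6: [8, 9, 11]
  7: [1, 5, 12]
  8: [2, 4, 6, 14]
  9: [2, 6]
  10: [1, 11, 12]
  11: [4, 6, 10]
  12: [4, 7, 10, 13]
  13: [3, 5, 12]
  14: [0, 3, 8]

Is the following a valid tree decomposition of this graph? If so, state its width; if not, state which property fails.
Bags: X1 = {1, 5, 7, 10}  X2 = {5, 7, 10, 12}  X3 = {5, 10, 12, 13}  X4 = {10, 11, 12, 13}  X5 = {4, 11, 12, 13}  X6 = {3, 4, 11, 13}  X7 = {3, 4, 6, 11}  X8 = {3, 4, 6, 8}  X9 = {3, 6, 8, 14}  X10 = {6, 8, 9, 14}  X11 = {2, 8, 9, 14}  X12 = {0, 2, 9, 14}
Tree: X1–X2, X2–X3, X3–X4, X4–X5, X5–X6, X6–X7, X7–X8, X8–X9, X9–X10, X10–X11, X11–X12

Every vertex of G appears in some bag (union = {0, 1, 2, 3, 4, 5, 6, 7, 8, 9, 10, 11, 12, 13, 14}); every edge is covered by a bag; and for each vertex v the set of bags containing v is connected in the bag tree. The decomposition is therefore valid. The largest bag has 4 vertices, so the width is 3.

Yes; width 3.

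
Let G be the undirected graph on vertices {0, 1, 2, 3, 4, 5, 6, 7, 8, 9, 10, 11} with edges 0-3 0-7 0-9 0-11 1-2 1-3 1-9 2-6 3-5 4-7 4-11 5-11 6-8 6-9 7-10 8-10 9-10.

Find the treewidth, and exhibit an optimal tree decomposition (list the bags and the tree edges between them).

Treewidth 3.
One such decomposition:
Bags: B1 = {4, 5, 7, 11}  B2 = {0, 5, 7, 11}  B3 = {0, 3, 5, 7}  B4 = {0, 3, 7, 10}  B5 = {0, 3, 9, 10}  B6 = {1, 3, 9, 10}  B7 = {1, 8, 9, 10}  B8 = {1, 6, 8, 9}  B9 = {1, 2, 6, 8}
Tree: B1–B2, B2–B3, B3–B4, B4–B5, B5–B6, B6–B7, B7–B8, B8–B9

Every bag has size at most 4, so the width is 4 − 1 = 3 and tw(G) ≤ 3. For the lower bound: the 4 vertex sets {4,5,11}, {7}, {0}, {1,3,9,10} are disjoint, each induces a connected subgraph, and every pair is joined by at least one edge of G. Contracting each set to a single vertex therefore yields K_{4} as a minor, and since treewidth is minor-monotone, tw(G) ≥ tw(K_{4}) = 3. Therefore the treewidth is 3.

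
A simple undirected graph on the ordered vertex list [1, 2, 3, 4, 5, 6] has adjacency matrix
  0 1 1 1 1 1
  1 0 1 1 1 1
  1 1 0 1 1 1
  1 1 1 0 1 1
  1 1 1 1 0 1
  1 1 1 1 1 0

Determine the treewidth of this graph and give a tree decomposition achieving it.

Treewidth 5.
One such decomposition:
Bags: B1 = {1, 2, 3, 4, 5, 6}
Tree: (single bag)

A single bag containing all 6 vertices is trivially a valid decomposition of width 5. Conversely, {1, 2, 3, 4, 5, 6} is a clique of size 6, and the vertices of any clique must share a bag in every tree decomposition; so some bag has ≥ 6 vertices and tw(G) ≥ 5. Hence tw(G) = 5 exactly.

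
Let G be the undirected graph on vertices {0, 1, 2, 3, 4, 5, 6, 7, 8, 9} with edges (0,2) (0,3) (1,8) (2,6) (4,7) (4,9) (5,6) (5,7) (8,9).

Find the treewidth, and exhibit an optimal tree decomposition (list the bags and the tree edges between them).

The largest bag has 2 vertices, giving width 1; this decomposition certifies tw(G) ≤ 1. Any graph with an edge has treewidth ≥ 1, and G has the edge 1–8. Hence tw(G) = 1 exactly.

Treewidth 1.
One optimal decomposition is:
Bags: B1 = {1, 8}  B2 = {8, 9}  B3 = {4, 9}  B4 = {4, 7}  B5 = {5, 7}  B6 = {5, 6}  B7 = {2, 6}  B8 = {0, 2}  B9 = {0, 3}
Tree: B1–B2, B2–B3, B3–B4, B4–B5, B5–B6, B6–B7, B7–B8, B8–B9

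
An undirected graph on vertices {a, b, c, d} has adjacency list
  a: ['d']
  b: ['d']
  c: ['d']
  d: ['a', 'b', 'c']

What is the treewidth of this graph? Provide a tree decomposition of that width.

Every bag has size at most 2, so the width is 2 − 1 = 1 and tw(G) ≤ 1. G has an edge, so its treewidth is at least 1. Combining the bounds, tw(G) = 1.

Treewidth 1.
Bags: B1 = {b, d}  B2 = {c, d}  B3 = {a, d}
Tree: B1–B2, B1–B3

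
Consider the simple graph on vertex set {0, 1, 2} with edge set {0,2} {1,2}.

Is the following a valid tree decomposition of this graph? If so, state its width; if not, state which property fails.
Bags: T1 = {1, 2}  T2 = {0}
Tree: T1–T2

A tree decomposition must satisfy three properties: every vertex lies in some bag; for every edge, both endpoints lie together in some bag; and for every vertex, the bags containing it form a connected subtree. Here edge (2,0) lies in no bag, so the decomposition is invalid.

No — edge (2,0) lies in no bag.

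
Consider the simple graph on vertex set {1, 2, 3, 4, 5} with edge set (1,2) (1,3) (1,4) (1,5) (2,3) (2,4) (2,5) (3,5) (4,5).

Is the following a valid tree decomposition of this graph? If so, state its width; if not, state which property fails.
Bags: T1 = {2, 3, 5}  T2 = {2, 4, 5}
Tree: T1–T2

No — vertex 1 appears in no bag.

A tree decomposition must satisfy three properties: every vertex lies in some bag; for every edge, both endpoints lie together in some bag; and for every vertex, the bags containing it form a connected subtree. Here vertex 1 appears in no bag, so the decomposition is invalid.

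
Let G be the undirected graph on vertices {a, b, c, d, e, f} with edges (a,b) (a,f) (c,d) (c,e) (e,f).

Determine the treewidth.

1

A width-1 tree decomposition is:
Bags: B1 = {c, d}  B2 = {c, e}  B3 = {e, f}  B4 = {a, f}  B5 = {a, b}
Tree: B1–B2, B2–B3, B3–B4, B4–B5
The largest bag has 2 vertices, giving width 1; this decomposition certifies tw(G) ≤ 1. Any graph with an edge has treewidth ≥ 1, and G has the edge d–c. Combining the bounds, tw(G) = 1.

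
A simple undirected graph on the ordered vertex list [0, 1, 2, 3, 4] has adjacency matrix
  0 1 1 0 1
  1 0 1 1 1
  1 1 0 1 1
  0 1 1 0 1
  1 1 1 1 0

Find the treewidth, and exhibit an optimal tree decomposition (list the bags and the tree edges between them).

Treewidth 3.
One optimal decomposition is:
Bags: B1 = {0, 1, 2, 4}  B2 = {1, 2, 3, 4}
Tree: B1–B2

Every bag has size at most 4, so the width is 4 − 1 = 3 and tw(G) ≤ 3. For the lower bound, the 4 vertices {0, 1, 2, 4} are pairwise adjacent, and any tree decomposition puts a clique entirely inside one bag — forcing width ≥ 3. Therefore the treewidth is 3.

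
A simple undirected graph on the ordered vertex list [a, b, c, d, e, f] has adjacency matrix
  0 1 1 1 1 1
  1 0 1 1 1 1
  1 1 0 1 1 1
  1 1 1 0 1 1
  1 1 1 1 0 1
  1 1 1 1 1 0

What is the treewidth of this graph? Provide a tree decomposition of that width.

A single bag containing all 6 vertices is trivially a valid decomposition of width 5. Conversely, {a, b, c, d, e, f} is a clique of size 6, and the vertices of any clique must share a bag in every tree decomposition; so some bag has ≥ 6 vertices and tw(G) ≥ 5. Therefore the treewidth is 5.

Treewidth 5.
One optimal decomposition is:
Bags: B1 = {a, b, c, d, e, f}
Tree: (single bag)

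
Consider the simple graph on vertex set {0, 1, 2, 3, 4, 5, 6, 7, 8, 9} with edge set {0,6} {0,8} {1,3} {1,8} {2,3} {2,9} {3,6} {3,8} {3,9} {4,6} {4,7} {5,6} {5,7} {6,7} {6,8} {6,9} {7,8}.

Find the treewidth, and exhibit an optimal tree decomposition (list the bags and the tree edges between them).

Each bag holds 3 vertices, so the decomposition has width 2, which upper-bounds the treewidth. For the lower bound, the 3 vertices {1, 3, 8} are pairwise adjacent, and any tree decomposition puts a clique entirely inside one bag — forcing width ≥ 2. The upper and lower bounds meet at 2, so that is the treewidth.

Treewidth 2.
Bags: B1 = {3, 6, 8}  B2 = {6, 7, 8}  B3 = {5, 6, 7}  B4 = {3, 6, 9}  B5 = {0, 6, 8}  B6 = {1, 3, 8}  B7 = {4, 6, 7}  B8 = {2, 3, 9}
Tree: B1–B2, B2–B3, B1–B4, B2–B5, B1–B6, B3–B7, B4–B8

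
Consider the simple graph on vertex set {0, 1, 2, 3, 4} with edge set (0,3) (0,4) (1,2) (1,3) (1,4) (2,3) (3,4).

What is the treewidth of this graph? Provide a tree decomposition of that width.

The largest bag has 3 vertices, giving width 2; this decomposition certifies tw(G) ≤ 2. On the other hand G contains the 3-clique {0, 3, 4}. A clique must lie in a single bag of any decomposition, so no decomposition can have width below 2. Combining the bounds, tw(G) = 2.

Treewidth 2.
One optimal decomposition is:
Bags: B1 = {1, 3, 4}  B2 = {1, 2, 3}  B3 = {0, 3, 4}
Tree: B1–B2, B1–B3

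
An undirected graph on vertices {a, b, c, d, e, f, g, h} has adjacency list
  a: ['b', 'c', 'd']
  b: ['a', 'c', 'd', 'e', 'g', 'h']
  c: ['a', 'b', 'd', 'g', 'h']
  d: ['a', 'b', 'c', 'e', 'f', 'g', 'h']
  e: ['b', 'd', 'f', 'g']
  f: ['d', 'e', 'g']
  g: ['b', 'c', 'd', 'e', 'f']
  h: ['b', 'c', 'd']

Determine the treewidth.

3

A width-3 tree decomposition is:
Bags: B1 = {b, c, d, g}  B2 = {a, b, c, d}  B3 = {b, d, e, g}  B4 = {b, c, d, h}  B5 = {d, e, f, g}
Tree: B1–B2, B1–B3, B2–B4, B3–B5
The largest bag has 4 vertices, giving width 3; this decomposition certifies tw(G) ≤ 3. Conversely, {d, e, f, g} is a clique of size 4, and the vertices of any clique must share a bag in every tree decomposition; so some bag has ≥ 4 vertices and tw(G) ≥ 3. The upper and lower bounds meet at 3, so that is the treewidth.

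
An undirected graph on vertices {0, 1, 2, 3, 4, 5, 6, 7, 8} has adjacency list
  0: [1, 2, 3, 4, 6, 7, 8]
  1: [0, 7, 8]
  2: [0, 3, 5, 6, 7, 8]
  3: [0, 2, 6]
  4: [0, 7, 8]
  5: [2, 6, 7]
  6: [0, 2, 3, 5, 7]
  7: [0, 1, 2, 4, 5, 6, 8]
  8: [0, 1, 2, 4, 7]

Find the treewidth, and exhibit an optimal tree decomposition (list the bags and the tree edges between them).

Each bag holds 4 vertices, so the decomposition has width 3, which upper-bounds the treewidth. On the other hand G contains the 4-clique {0, 2, 3, 6}. A clique must lie in a single bag of any decomposition, so no decomposition can have width below 3. Combining the bounds, tw(G) = 3.

Treewidth 3.
One such decomposition:
Bags: B1 = {0, 2, 7, 8}  B2 = {0, 2, 6, 7}  B3 = {0, 1, 7, 8}  B4 = {2, 5, 6, 7}  B5 = {0, 2, 3, 6}  B6 = {0, 4, 7, 8}
Tree: B1–B2, B1–B3, B2–B4, B2–B5, B3–B6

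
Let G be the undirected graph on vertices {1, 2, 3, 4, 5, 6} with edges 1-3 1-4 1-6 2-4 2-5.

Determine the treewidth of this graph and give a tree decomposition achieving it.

Each bag holds 2 vertices, so the decomposition has width 1, which upper-bounds the treewidth. Any graph with an edge has treewidth ≥ 1, and G has the edge 4–1. The upper and lower bounds meet at 1, so that is the treewidth.

Treewidth 1.
One optimal decomposition is:
Bags: B1 = {1, 4}  B2 = {1, 3}  B3 = {2, 4}  B4 = {2, 5}  B5 = {1, 6}
Tree: B1–B2, B1–B3, B3–B4, B1–B5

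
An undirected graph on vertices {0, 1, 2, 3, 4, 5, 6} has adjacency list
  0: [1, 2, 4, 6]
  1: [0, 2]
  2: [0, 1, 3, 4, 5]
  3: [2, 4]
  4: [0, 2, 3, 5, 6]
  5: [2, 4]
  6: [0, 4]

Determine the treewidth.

2

A width-2 tree decomposition is:
Bags: B1 = {2, 4, 5}  B2 = {0, 2, 4}  B3 = {0, 1, 2}  B4 = {0, 4, 6}  B5 = {2, 3, 4}
Tree: B1–B2, B2–B3, B2–B4, B1–B5
Each bag holds 3 vertices, so the decomposition has width 2, which upper-bounds the treewidth. Conversely, {0, 1, 2} is a clique of size 3, and the vertices of any clique must share a bag in every tree decomposition; so some bag has ≥ 3 vertices and tw(G) ≥ 2. The upper and lower bounds meet at 2, so that is the treewidth.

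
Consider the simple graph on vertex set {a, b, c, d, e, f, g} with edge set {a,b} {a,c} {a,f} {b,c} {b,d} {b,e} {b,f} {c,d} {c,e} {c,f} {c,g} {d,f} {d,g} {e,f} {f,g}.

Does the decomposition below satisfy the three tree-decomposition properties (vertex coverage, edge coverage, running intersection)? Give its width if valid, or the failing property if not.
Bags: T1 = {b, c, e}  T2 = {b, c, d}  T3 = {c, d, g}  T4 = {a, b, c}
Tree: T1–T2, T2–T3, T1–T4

A tree decomposition must satisfy three properties: every vertex lies in some bag; for every edge, both endpoints lie together in some bag; and for every vertex, the bags containing it form a connected subtree. Here vertex f appears in no bag, so the decomposition is invalid.

No — vertex f appears in no bag.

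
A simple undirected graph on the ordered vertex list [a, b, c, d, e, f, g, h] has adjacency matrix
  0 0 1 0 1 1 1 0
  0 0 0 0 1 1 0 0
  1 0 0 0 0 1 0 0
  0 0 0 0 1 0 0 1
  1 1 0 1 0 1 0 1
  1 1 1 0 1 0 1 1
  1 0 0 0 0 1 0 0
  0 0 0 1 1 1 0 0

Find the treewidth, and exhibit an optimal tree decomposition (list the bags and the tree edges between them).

Treewidth 2.
One optimal decomposition is:
Bags: B1 = {a, e, f}  B2 = {b, e, f}  B3 = {a, c, f}  B4 = {e, f, h}  B5 = {d, e, h}  B6 = {a, f, g}
Tree: B1–B2, B1–B3, B2–B4, B4–B5, B1–B6

Every bag has size at most 3, so the width is 3 − 1 = 2 and tw(G) ≤ 2. Conversely, {d, e, h} is a clique of size 3, and the vertices of any clique must share a bag in every tree decomposition; so some bag has ≥ 3 vertices and tw(G) ≥ 2. Therefore the treewidth is 2.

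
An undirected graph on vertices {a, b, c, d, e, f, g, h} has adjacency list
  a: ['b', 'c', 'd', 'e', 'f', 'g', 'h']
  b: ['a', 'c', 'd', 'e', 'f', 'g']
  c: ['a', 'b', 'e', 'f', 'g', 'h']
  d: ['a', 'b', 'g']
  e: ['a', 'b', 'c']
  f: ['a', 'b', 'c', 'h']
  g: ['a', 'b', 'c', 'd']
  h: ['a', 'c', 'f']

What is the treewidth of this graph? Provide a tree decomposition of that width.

Treewidth 3.
One such decomposition:
Bags: B1 = {a, b, d, g}  B2 = {a, b, c, g}  B3 = {a, b, c, f}  B4 = {a, c, f, h}  B5 = {a, b, c, e}
Tree: B1–B2, B2–B3, B3–B4, B3–B5

Each bag holds 4 vertices, so the decomposition has width 3, which upper-bounds the treewidth. For the lower bound, the 4 vertices {a, c, f, h} are pairwise adjacent, and any tree decomposition puts a clique entirely inside one bag — forcing width ≥ 3. Therefore the treewidth is 3.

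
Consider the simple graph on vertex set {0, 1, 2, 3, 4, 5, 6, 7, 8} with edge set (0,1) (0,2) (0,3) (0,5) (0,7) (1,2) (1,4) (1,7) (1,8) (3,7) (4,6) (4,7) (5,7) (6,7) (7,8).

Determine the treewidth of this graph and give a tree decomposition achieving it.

Every bag has size at most 3, so the width is 3 − 1 = 2 and tw(G) ≤ 2. On the other hand G contains the 3-clique {0, 1, 2}. A clique must lie in a single bag of any decomposition, so no decomposition can have width below 2. The upper and lower bounds meet at 2, so that is the treewidth.

Treewidth 2.
One optimal decomposition is:
Bags: B1 = {1, 4, 7}  B2 = {0, 1, 7}  B3 = {4, 6, 7}  B4 = {0, 1, 2}  B5 = {0, 5, 7}  B6 = {1, 7, 8}  B7 = {0, 3, 7}
Tree: B1–B2, B1–B3, B2–B4, B2–B5, B1–B6, B2–B7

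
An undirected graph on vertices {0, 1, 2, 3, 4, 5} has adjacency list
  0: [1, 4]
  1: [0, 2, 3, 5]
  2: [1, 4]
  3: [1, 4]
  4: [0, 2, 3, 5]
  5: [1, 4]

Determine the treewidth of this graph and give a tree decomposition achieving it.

The largest bag has 3 vertices, giving width 2; this decomposition certifies tw(G) ≤ 2. For the lower bound, G contains the cycle 5–4–2–1–5, so G is not a forest; only forests have treewidth ≤ 1, hence tw(G) ≥ 2. Therefore the treewidth is 2.

Treewidth 2.
One such decomposition:
Bags: B1 = {1, 4, 5}  B2 = {1, 2, 4}  B3 = {0, 1, 4}  B4 = {1, 3, 4}
Tree: B1–B2, B2–B3, B3–B4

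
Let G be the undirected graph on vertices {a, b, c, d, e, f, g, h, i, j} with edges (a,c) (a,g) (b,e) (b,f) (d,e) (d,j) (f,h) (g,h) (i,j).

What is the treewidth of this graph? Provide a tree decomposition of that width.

Treewidth 1.
One such decomposition:
Bags: B1 = {a, c}  B2 = {a, g}  B3 = {g, h}  B4 = {f, h}  B5 = {b, f}  B6 = {b, e}  B7 = {d, e}  B8 = {d, j}  B9 = {i, j}
Tree: B1–B2, B2–B3, B3–B4, B4–B5, B5–B6, B6–B7, B7–B8, B8–B9

Each bag holds 2 vertices, so the decomposition has width 1, which upper-bounds the treewidth. Since G has at least one edge (e.g. c–a), it is not an edgeless graph, so tw(G) ≥ 1. The upper and lower bounds meet at 1, so that is the treewidth.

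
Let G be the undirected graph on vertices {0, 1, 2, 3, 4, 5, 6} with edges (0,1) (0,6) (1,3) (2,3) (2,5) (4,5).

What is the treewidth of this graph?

A width-1 tree decomposition is:
Bags: B1 = {4, 5}  B2 = {2, 5}  B3 = {2, 3}  B4 = {1, 3}  B5 = {0, 1}  B6 = {0, 6}
Tree: B1–B2, B2–B3, B3–B4, B4–B5, B5–B6
Every bag has size at most 2, so the width is 2 − 1 = 1 and tw(G) ≤ 1. Any graph with an edge has treewidth ≥ 1, and G has the edge 4–5. The upper and lower bounds meet at 1, so that is the treewidth.

1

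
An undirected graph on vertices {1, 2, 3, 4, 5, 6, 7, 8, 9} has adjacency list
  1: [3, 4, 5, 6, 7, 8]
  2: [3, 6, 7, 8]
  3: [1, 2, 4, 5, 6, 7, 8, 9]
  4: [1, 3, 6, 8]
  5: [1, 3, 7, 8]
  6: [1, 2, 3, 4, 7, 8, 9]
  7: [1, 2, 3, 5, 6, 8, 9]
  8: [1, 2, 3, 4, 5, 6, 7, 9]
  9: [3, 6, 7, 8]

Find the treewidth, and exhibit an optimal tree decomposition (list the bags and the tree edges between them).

Treewidth 4.
One such decomposition:
Bags: B1 = {1, 3, 5, 7, 8}  B2 = {1, 3, 6, 7, 8}  B3 = {2, 3, 6, 7, 8}  B4 = {1, 3, 4, 6, 8}  B5 = {3, 6, 7, 8, 9}
Tree: B1–B2, B2–B3, B2–B4, B3–B5

Each bag holds 5 vertices, so the decomposition has width 4, which upper-bounds the treewidth. On the other hand G contains the 5-clique {1, 3, 5, 7, 8}. A clique must lie in a single bag of any decomposition, so no decomposition can have width below 4. The upper and lower bounds meet at 4, so that is the treewidth.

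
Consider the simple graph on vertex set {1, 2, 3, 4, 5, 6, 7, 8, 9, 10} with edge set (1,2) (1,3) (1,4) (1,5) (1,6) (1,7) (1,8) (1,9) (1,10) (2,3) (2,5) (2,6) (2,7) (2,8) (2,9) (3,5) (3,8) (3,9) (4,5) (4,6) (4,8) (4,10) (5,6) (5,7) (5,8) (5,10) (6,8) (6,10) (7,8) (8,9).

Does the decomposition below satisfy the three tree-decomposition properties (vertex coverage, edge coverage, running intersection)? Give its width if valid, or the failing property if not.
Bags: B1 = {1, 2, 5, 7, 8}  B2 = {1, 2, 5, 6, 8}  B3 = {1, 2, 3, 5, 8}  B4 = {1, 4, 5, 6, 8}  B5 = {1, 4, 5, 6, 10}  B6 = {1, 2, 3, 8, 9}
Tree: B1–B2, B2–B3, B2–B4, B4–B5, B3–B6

Vertex coverage: the bags together contain {1, 2, 3, 4, 5, 6, 7, 8, 9, 10}, the full vertex set. Edge coverage: each edge of G has both endpoints in at least one bag. Running intersection: for every vertex, the bags containing it form a connected subtree. All three properties hold, so this is a valid tree decomposition of width max|bag| − 1 = 4, and hence tw(G) ≤ 4.

Yes; width 4.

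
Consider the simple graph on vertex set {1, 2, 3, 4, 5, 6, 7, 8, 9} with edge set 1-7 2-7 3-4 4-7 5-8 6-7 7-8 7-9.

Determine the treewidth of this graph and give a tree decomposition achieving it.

Treewidth 1.
One optimal decomposition is:
Bags: B1 = {7, 9}  B2 = {6, 7}  B3 = {7, 8}  B4 = {4, 7}  B5 = {1, 7}  B6 = {2, 7}  B7 = {3, 4}  B8 = {5, 8}
Tree: B1–B2, B1–B3, B3–B4, B4–B5, B1–B6, B4–B7, B3–B8

Every bag has size at most 2, so the width is 2 − 1 = 1 and tw(G) ≤ 1. G has an edge, so its treewidth is at least 1. Hence tw(G) = 1 exactly.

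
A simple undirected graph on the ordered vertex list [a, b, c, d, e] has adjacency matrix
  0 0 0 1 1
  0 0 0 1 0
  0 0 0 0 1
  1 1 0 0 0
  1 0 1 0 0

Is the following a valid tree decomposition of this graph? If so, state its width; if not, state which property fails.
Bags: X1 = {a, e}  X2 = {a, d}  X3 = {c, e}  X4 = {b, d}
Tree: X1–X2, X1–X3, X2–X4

Yes; width 1.

Checking the three conditions: (i) the bags cover all of {a, b, c, d, e}; (ii) for each edge, some bag contains both endpoints; (iii) the bags containing any fixed vertex form a subtree. All hold, so the decomposition is valid with width 2 − 1 = 1.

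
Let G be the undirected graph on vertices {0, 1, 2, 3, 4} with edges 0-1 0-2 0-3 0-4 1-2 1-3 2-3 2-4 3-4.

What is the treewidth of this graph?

3

A width-3 tree decomposition is:
Bags: B1 = {0, 2, 3, 4}  B2 = {0, 1, 2, 3}
Tree: B1–B2
Every bag has size at most 4, so the width is 4 − 1 = 3 and tw(G) ≤ 3. On the other hand G contains the 4-clique {0, 1, 2, 3}. A clique must lie in a single bag of any decomposition, so no decomposition can have width below 3. The upper and lower bounds meet at 3, so that is the treewidth.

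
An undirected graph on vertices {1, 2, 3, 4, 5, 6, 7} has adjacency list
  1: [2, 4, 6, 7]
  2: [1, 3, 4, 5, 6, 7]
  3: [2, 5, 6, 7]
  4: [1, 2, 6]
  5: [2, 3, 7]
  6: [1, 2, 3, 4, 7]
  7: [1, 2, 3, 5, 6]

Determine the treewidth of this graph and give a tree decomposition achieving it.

Treewidth 3.
One such decomposition:
Bags: B1 = {2, 3, 5, 7}  B2 = {2, 3, 6, 7}  B3 = {1, 2, 6, 7}  B4 = {1, 2, 4, 6}
Tree: B1–B2, B2–B3, B3–B4

Each bag holds 4 vertices, so the decomposition has width 3, which upper-bounds the treewidth. On the other hand G contains the 4-clique {2, 3, 5, 7}. A clique must lie in a single bag of any decomposition, so no decomposition can have width below 3. The upper and lower bounds meet at 3, so that is the treewidth.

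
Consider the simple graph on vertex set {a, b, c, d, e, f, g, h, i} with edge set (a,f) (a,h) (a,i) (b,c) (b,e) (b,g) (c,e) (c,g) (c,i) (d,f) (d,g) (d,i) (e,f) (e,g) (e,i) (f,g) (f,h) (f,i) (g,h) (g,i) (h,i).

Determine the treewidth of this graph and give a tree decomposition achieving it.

Each bag holds 4 vertices, so the decomposition has width 3, which upper-bounds the treewidth. On the other hand G contains the 4-clique {b, c, e, g}. A clique must lie in a single bag of any decomposition, so no decomposition can have width below 3. The upper and lower bounds meet at 3, so that is the treewidth.

Treewidth 3.
One optimal decomposition is:
Bags: B1 = {c, e, g, i}  B2 = {e, f, g, i}  B3 = {d, f, g, i}  B4 = {f, g, h, i}  B5 = {a, f, h, i}  B6 = {b, c, e, g}
Tree: B1–B2, B2–B3, B3–B4, B4–B5, B1–B6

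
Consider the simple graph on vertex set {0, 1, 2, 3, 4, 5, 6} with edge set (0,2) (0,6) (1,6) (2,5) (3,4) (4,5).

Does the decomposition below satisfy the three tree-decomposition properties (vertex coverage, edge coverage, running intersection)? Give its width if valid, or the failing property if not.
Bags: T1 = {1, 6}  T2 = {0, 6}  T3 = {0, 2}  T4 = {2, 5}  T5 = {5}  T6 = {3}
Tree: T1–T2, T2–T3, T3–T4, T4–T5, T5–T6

No — vertex 4 appears in no bag.

A tree decomposition must satisfy three properties: every vertex lies in some bag; for every edge, both endpoints lie together in some bag; and for every vertex, the bags containing it form a connected subtree. Here vertex 4 appears in no bag, so the decomposition is invalid.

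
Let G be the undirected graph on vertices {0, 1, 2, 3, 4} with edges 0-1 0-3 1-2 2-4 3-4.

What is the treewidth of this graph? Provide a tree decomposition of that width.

The largest bag has 3 vertices, giving width 2; this decomposition certifies tw(G) ≤ 2. For the lower bound, G contains the cycle 3–0–1–2–4–3, so G is not a forest; only forests have treewidth ≤ 1, hence tw(G) ≥ 2. Combining the bounds, tw(G) = 2.

Treewidth 2.
One optimal decomposition is:
Bags: B1 = {0, 1, 3}  B2 = {1, 2, 3}  B3 = {2, 3, 4}
Tree: B1–B2, B2–B3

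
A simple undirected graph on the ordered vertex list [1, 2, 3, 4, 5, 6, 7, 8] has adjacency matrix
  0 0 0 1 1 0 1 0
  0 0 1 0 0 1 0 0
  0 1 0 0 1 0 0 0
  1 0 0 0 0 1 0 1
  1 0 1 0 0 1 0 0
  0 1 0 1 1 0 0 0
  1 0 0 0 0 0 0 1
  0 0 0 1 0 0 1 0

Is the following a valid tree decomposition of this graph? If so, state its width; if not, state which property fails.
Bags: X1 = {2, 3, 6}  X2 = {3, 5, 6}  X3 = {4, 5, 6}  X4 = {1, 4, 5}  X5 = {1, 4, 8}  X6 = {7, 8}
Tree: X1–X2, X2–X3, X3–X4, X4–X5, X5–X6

A tree decomposition must satisfy three properties: every vertex lies in some bag; for every edge, both endpoints lie together in some bag; and for every vertex, the bags containing it form a connected subtree. Here edge (1,7) lies in no bag, so the decomposition is invalid.

No — edge (1,7) lies in no bag.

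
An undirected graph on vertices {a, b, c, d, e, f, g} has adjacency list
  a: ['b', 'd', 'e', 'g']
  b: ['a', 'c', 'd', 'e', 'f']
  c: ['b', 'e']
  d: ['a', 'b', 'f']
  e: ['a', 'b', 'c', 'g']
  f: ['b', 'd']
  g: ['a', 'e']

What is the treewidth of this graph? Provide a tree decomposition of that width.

Each bag holds 3 vertices, so the decomposition has width 2, which upper-bounds the treewidth. For the lower bound, the 3 vertices {a, e, g} are pairwise adjacent, and any tree decomposition puts a clique entirely inside one bag — forcing width ≥ 2. Combining the bounds, tw(G) = 2.

Treewidth 2.
One optimal decomposition is:
Bags: B1 = {a, b, e}  B2 = {b, c, e}  B3 = {a, e, g}  B4 = {a, b, d}  B5 = {b, d, f}
Tree: B1–B2, B1–B3, B1–B4, B4–B5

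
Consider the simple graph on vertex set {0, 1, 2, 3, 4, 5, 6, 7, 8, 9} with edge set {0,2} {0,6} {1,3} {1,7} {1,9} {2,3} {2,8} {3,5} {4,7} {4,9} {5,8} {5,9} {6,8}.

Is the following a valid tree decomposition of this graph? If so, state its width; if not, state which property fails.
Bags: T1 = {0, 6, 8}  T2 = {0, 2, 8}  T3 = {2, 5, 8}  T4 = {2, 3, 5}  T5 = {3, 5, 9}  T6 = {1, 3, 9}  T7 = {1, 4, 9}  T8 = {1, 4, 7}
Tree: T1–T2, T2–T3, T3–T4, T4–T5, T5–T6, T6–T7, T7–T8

Yes; width 2.

Vertex coverage: the bags together contain {0, 1, 2, 3, 4, 5, 6, 7, 8, 9}, the full vertex set. Edge coverage: each edge of G has both endpoints in at least one bag. Running intersection: for every vertex, the bags containing it form a connected subtree. All three properties hold, so this is a valid tree decomposition of width max|bag| − 1 = 2, and hence tw(G) ≤ 2.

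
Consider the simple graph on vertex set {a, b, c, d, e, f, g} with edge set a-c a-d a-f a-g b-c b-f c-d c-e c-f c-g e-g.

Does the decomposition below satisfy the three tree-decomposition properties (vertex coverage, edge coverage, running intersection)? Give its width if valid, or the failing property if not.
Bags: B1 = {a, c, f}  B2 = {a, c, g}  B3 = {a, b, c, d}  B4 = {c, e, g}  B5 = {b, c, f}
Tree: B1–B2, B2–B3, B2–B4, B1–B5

A tree decomposition must satisfy three properties: every vertex lies in some bag; for every edge, both endpoints lie together in some bag; and for every vertex, the bags containing it form a connected subtree. Here bags containing vertex b are not connected in the tree, so the decomposition is invalid.

No — bags containing vertex b are not connected in the tree.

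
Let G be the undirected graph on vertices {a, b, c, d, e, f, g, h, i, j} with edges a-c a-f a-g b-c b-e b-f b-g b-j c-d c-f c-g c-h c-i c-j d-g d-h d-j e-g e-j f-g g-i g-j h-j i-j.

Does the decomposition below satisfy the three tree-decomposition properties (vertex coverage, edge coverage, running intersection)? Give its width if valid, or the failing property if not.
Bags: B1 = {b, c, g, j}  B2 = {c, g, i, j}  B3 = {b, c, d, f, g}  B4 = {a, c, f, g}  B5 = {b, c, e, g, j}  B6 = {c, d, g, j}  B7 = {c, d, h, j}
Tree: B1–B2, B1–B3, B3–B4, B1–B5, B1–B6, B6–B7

No — bags containing vertex d are not connected in the tree.

A tree decomposition must satisfy three properties: every vertex lies in some bag; for every edge, both endpoints lie together in some bag; and for every vertex, the bags containing it form a connected subtree. Here bags containing vertex d are not connected in the tree, so the decomposition is invalid.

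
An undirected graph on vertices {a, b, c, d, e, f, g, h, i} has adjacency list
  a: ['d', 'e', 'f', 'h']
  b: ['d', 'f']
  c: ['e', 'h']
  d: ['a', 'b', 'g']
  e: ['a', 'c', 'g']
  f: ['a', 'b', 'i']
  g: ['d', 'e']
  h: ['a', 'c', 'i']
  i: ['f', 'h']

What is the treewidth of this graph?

3

A width-3 tree decomposition is:
Bags: B1 = {c, e, h, i}  B2 = {a, e, h, i}  B3 = {a, e, f, i}  B4 = {a, e, f, g}  B5 = {a, d, f, g}  B6 = {b, d, f, g}
Tree: B1–B2, B2–B3, B3–B4, B4–B5, B5–B6
The largest bag has 4 vertices, giving width 3; this decomposition certifies tw(G) ≤ 3. For the lower bound: the 4 vertex sets {c,h,i}, {e}, {a}, {b,d,f,g} are disjoint, each induces a connected subgraph, and every pair is joined by at least one edge of G. Contracting each set to a single vertex therefore yields K_{4} as a minor, and since treewidth is minor-monotone, tw(G) ≥ tw(K_{4}) = 3. Combining the bounds, tw(G) = 3.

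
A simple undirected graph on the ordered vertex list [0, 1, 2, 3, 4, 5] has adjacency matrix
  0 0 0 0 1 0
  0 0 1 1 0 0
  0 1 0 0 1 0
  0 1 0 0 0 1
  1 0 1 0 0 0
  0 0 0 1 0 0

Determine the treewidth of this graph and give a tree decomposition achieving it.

The largest bag has 2 vertices, giving width 1; this decomposition certifies tw(G) ≤ 1. G has an edge, so its treewidth is at least 1. The upper and lower bounds meet at 1, so that is the treewidth.

Treewidth 1.
Bags: B1 = {3, 5}  B2 = {1, 3}  B3 = {1, 2}  B4 = {2, 4}  B5 = {0, 4}
Tree: B1–B2, B2–B3, B3–B4, B4–B5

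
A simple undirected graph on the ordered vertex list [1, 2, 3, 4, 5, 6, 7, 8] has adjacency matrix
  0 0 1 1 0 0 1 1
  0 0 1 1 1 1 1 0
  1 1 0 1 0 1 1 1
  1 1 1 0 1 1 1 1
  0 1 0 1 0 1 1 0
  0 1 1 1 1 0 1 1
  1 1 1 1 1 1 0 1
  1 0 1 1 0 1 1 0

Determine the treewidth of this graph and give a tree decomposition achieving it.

Treewidth 4.
One such decomposition:
Bags: B1 = {2, 3, 4, 6, 7}  B2 = {3, 4, 6, 7, 8}  B3 = {1, 3, 4, 7, 8}  B4 = {2, 4, 5, 6, 7}
Tree: B1–B2, B2–B3, B1–B4

Every bag has size at most 5, so the width is 5 − 1 = 4 and tw(G) ≤ 4. On the other hand G contains the 5-clique {1, 3, 4, 7, 8}. A clique must lie in a single bag of any decomposition, so no decomposition can have width below 4. Therefore the treewidth is 4.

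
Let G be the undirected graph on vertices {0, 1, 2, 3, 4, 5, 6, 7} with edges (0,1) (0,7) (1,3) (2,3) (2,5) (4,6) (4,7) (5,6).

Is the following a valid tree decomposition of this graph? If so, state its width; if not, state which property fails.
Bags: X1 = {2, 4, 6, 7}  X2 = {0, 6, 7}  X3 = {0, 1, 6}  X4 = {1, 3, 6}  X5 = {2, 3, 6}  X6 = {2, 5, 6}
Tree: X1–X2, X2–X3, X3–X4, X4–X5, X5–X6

No — bags containing vertex 2 are not connected in the tree.

A tree decomposition must satisfy three properties: every vertex lies in some bag; for every edge, both endpoints lie together in some bag; and for every vertex, the bags containing it form a connected subtree. Here bags containing vertex 2 are not connected in the tree, so the decomposition is invalid.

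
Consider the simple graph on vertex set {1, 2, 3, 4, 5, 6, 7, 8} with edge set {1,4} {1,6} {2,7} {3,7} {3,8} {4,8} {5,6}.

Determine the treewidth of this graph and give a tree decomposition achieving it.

Treewidth 1.
One optimal decomposition is:
Bags: B1 = {5, 6}  B2 = {1, 6}  B3 = {1, 4}  B4 = {4, 8}  B5 = {3, 8}  B6 = {3, 7}  B7 = {2, 7}
Tree: B1–B2, B2–B3, B3–B4, B4–B5, B5–B6, B6–B7

The largest bag has 2 vertices, giving width 1; this decomposition certifies tw(G) ≤ 1. Since G has at least one edge (e.g. 5–6), it is not an edgeless graph, so tw(G) ≥ 1. Hence tw(G) = 1 exactly.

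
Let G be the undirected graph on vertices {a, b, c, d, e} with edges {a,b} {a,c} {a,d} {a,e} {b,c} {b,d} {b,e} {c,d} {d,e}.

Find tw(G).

3

A width-3 tree decomposition is:
Bags: B1 = {a, b, d, e}  B2 = {a, b, c, d}
Tree: B1–B2
Each bag holds 4 vertices, so the decomposition has width 3, which upper-bounds the treewidth. Conversely, {a, b, d, e} is a clique of size 4, and the vertices of any clique must share a bag in every tree decomposition; so some bag has ≥ 4 vertices and tw(G) ≥ 3. Hence tw(G) = 3 exactly.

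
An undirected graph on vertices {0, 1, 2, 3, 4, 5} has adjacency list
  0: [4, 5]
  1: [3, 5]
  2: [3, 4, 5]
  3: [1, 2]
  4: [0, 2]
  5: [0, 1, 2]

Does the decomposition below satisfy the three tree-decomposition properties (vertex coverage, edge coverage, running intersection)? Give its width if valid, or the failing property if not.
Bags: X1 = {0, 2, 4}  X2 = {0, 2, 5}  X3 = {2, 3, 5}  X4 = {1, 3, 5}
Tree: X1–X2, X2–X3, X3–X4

Yes; width 2.

Every vertex of G appears in some bag (union = {0, 1, 2, 3, 4, 5}); every edge is covered by a bag; and for each vertex v the set of bags containing v is connected in the bag tree. The decomposition is therefore valid. The largest bag has 3 vertices, so the width is 2.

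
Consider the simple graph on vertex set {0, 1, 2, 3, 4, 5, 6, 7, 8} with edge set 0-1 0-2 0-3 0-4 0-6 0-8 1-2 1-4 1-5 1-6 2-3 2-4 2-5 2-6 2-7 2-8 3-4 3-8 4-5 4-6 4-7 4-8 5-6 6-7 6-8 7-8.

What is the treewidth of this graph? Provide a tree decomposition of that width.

Treewidth 4.
Bags: B1 = {0, 2, 4, 6, 8}  B2 = {0, 1, 2, 4, 6}  B3 = {2, 4, 6, 7, 8}  B4 = {0, 2, 3, 4, 8}  B5 = {1, 2, 4, 5, 6}
Tree: B1–B2, B1–B3, B1–B4, B2–B5

The largest bag has 5 vertices, giving width 4; this decomposition certifies tw(G) ≤ 4. Conversely, {0, 2, 3, 4, 8} is a clique of size 5, and the vertices of any clique must share a bag in every tree decomposition; so some bag has ≥ 5 vertices and tw(G) ≥ 4. Therefore the treewidth is 4.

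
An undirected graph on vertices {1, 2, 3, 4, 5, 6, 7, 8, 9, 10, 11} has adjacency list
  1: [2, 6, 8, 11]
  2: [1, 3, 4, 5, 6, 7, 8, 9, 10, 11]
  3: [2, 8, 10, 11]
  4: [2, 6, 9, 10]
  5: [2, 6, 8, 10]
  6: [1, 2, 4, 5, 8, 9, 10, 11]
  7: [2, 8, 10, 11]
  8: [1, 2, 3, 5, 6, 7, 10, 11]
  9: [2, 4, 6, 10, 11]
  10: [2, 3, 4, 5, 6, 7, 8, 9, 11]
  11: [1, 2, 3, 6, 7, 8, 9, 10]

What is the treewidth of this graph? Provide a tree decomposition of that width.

Treewidth 4.
Bags: B1 = {2, 6, 8, 10, 11}  B2 = {2, 6, 9, 10, 11}  B3 = {1, 2, 6, 8, 11}  B4 = {2, 4, 6, 9, 10}  B5 = {2, 7, 8, 10, 11}  B6 = {2, 5, 6, 8, 10}  B7 = {2, 3, 8, 10, 11}
Tree: B1–B2, B1–B3, B2–B4, B1–B5, B1–B6, B5–B7

The largest bag has 5 vertices, giving width 4; this decomposition certifies tw(G) ≤ 4. Conversely, {1, 2, 6, 8, 11} is a clique of size 5, and the vertices of any clique must share a bag in every tree decomposition; so some bag has ≥ 5 vertices and tw(G) ≥ 4. Hence tw(G) = 4 exactly.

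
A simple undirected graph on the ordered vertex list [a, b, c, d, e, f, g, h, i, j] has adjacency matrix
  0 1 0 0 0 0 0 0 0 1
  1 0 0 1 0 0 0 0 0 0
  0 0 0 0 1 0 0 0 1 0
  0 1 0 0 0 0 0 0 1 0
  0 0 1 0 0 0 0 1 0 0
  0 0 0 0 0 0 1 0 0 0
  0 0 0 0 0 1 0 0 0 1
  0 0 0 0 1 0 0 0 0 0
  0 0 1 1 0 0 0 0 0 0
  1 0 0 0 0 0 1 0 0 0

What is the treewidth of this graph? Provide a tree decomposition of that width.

Each bag holds 2 vertices, so the decomposition has width 1, which upper-bounds the treewidth. G has an edge, so its treewidth is at least 1. Combining the bounds, tw(G) = 1.

Treewidth 1.
One optimal decomposition is:
Bags: B1 = {e, h}  B2 = {c, e}  B3 = {c, i}  B4 = {d, i}  B5 = {b, d}  B6 = {a, b}  B7 = {a, j}  B8 = {g, j}  B9 = {f, g}
Tree: B1–B2, B2–B3, B3–B4, B4–B5, B5–B6, B6–B7, B7–B8, B8–B9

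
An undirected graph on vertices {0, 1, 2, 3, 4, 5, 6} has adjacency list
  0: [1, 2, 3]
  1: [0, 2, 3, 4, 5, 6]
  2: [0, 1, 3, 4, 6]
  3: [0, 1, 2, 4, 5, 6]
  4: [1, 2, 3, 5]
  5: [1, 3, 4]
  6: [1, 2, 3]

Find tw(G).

3

A width-3 tree decomposition is:
Bags: B1 = {1, 2, 3, 6}  B2 = {0, 1, 2, 3}  B3 = {1, 2, 3, 4}  B4 = {1, 3, 4, 5}
Tree: B1–B2, B2–B3, B3–B4
Each bag holds 4 vertices, so the decomposition has width 3, which upper-bounds the treewidth. For the lower bound, the 4 vertices {0, 1, 2, 3} are pairwise adjacent, and any tree decomposition puts a clique entirely inside one bag — forcing width ≥ 3. Hence tw(G) = 3 exactly.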